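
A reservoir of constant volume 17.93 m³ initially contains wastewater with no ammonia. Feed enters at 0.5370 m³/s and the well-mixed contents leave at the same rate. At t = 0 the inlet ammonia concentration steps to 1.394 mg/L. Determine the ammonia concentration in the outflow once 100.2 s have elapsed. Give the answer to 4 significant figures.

1.325 mg/L

Unsteady species balance (constant V, well mixed): V dC/dt = Q(C_in − C).
So dC/dt = (C_in − C)/τ with τ = V/Q = 17.93/0.5370 = 33.3892 s.
Solution: C(t) = C_in + (C₀ − C_in) e^(−t/τ).
C(100.2) = 1.394 + (0 − 1.394)·e^(−100.2/33.3892) = 1.394 + (-1.39400)·0.0497388 = 1.32466 mg/L.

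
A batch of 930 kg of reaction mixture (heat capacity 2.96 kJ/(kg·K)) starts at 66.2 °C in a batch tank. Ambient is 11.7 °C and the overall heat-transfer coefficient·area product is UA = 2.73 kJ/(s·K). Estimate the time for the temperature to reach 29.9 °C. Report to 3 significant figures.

1110 s

Heat balance on the well-mixed liquid: M c_p dT/dt = −UA(T − T_amb).
τ = M c_p/UA = 1008.4 s; T_ss = T_amb = 11.700 °C.
T(t) = T_ss + (T₀ − T_ss)e^(−t/τ); set T = 29.9:
t = −τ ln[(T − T_ss)/(T₀ − T_ss)] = −1008.4 · ln(0.33394) = 1105.9 s.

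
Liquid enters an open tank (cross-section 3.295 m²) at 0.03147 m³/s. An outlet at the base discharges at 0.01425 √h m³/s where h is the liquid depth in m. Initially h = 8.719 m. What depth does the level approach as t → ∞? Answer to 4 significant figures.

4.877 m

A dh/dt = Q_in − 0.01425 √h. Steady state requires inflow = outflow:
Q_in = 0.01425 √h_ss ⇒ √h_ss = 0.03147/0.01425 = 2.20842.
h_ss = 2.20842² = 4.87712 m. (Since h₀ = 8.719 m > h_ss, the level will fall toward this value.)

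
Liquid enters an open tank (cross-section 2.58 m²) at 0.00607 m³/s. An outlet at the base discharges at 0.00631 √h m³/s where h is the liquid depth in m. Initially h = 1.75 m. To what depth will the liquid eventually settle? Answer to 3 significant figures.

A dh/dt = Q_in − 0.00631 √h. Steady state requires inflow = outflow:
Q_in = 0.00631 √h_ss ⇒ √h_ss = 0.00607/0.00631 = 0.96197.
h_ss = 0.96197² = 0.92538 m. (Since h₀ = 1.75 m > h_ss, the level will fall toward this value.)

0.925 m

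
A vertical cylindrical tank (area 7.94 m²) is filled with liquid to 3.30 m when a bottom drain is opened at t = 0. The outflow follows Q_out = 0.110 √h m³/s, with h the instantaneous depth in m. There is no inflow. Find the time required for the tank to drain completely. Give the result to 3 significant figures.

262 s

With no inflow, A dh/dt = −0.110 √h.
Separate and integrate: 2(√h − √h₀) = −(0.110/A) t.
Tank is empty when √h = 0: t_empty = 2A√h₀/0.110.
t_empty = 2·7.94·√3.30/0.110 = 15.880·1.8166/0.110 = 262.25 s.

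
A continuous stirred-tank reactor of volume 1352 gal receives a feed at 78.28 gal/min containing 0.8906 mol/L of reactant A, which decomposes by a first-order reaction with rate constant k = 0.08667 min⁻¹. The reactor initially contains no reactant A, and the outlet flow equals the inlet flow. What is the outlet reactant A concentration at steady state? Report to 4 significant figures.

0.3567 mol/L

V dC/dt = Q(C_in − C) − k V C.
Steady state (dC/dt = 0): C_ss = Q C_in/(Q + kV) = C_in/(1 + kV/Q).
C_ss = 78.28·0.8906/(78.28 + 0.08667·1352) = 69.7162/195.458 = 0.356681 mol/L.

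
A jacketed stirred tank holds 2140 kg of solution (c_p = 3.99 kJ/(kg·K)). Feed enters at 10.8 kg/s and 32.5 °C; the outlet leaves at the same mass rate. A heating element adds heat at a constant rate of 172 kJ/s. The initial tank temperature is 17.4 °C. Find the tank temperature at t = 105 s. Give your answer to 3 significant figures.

M c_p dT/dt = ṁ c_p (T_in − T) + Q̇.
τ = M/ṁ = 198.15 s; T_ss = T_in + Q̇/(ṁ c_p) = 32.5 + 172/(10.8·3.99) = 36.491 °C.
Solution: T(t) = T_ss + (T₀ − T_ss) e^(−t/τ).
T(105) = 36.491 + (-19.091)·e^(−105/198.15) = 36.491 + (-19.091)·0.58866 = 25.253 °C.

25.3 °C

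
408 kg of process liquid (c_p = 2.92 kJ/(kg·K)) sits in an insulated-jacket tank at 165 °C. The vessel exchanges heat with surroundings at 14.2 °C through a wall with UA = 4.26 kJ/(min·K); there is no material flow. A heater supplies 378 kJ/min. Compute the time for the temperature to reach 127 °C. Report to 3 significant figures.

265 min

M c_p dT/dt = −UA(T − T_amb) + Q̇.
τ = M c_p/UA = 279.66 min; T_ss = T_amb + Q̇/UA = 14.2 + 378/4.26 = 102.93 °C.
T(t) = T_ss + (T₀ − T_ss)e^(−t/τ); set T = 127:
t = −τ ln[(T − T_ss)/(T₀ − T_ss)] = −279.66 · ln(0.38776) = 264.94 min.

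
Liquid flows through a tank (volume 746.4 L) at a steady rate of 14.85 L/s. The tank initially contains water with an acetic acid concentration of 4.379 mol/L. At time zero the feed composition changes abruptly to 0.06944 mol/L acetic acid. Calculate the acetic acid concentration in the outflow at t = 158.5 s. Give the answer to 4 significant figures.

0.2535 mol/L

Mass balance on the solute (V constant): V dC/dt = Q(C_in − C).
So dC/dt = (C_in − C)/τ with τ = V/Q = 746.4/14.85 = 50.2626 s.
C approaches C_in exponentially: C(t) = C_in + (C₀ − C_in) e^(−t/τ).
C(158.5) = 0.06944 + (4.379 − 0.06944)·e^(−158.5/50.2626) = 0.06944 + (4.30956)·0.0427051 = 0.253480 mol/L.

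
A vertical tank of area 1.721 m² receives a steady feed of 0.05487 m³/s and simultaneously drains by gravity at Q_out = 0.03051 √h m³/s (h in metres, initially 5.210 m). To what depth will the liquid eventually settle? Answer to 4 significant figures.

Level balance: A dh/dt = 0.05487 − 0.03051 √h. Setting dh/dt = 0:
Q_in = 0.03051 √h_ss ⇒ √h_ss = 0.05487/0.03051 = 1.79843.
h_ss = 1.79843² = 3.23434 m. (Since h₀ = 5.210 m > h_ss, the level will fall toward this value.)

3.234 m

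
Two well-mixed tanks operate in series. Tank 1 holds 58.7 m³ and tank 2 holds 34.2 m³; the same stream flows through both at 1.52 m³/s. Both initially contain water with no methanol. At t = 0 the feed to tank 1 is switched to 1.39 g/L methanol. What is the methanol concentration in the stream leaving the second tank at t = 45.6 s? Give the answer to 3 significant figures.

0.623 g/L

Species balance on tank i: dCᵢ/dt = (Cᵢ₋₁ − Cᵢ)/τᵢ with τᵢ = Vᵢ/Q.
τ₁ = 58.7/1.52 = 38.618 s; τ₂ = 34.2/1.52 = 22.500 s.
Solving the cascade with C₁(0)=C₂(0)=0 gives C₂(t) = C_in[1 − (τ₁ e^(−t/τ₁) − τ₂ e^(−t/τ₂))/(τ₁ − τ₂)].
At t = 45.6: e^(−t/τ₁) = 0.30704, e^(−t/τ₂) = 0.13177.
C₂ = 1.39·[1 − (38.618·0.30704 − 22.500·0.13177)/(16.118)] = 1.39·0.44831 = 0.62315 g/L.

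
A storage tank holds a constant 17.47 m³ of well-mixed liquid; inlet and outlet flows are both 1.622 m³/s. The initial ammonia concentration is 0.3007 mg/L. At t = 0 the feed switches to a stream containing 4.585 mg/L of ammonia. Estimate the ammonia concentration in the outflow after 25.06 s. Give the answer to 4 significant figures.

Transient balance on the dissolved component: V dC/dt = Q(C_in − C).
Time constant τ = V/Q = 17.47/1.622 = 10.7707 s.
Solution: C(t) = C_in + (C₀ − C_in) e^(−t/τ).
C(25.06) = 4.585 + (0.3007 − 4.585)·e^(−25.06/10.7707) = 4.585 + (-4.28430)·0.0976181 = 4.16677 mg/L.

4.167 mg/L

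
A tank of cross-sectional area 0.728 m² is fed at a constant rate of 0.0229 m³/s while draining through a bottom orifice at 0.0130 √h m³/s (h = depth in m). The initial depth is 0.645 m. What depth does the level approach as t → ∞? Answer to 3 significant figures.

3.10 m

Unsteady balance on liquid volume: A dh/dt = Q_in − 0.0130 √h. At steady state dh/dt = 0:
Q_in = 0.0130 √h_ss ⇒ √h_ss = 0.0229/0.0130 = 1.7615.
h_ss = 1.7615² = 3.1030 m. (Since h₀ = 0.645 m < h_ss, the level will rise toward this value.)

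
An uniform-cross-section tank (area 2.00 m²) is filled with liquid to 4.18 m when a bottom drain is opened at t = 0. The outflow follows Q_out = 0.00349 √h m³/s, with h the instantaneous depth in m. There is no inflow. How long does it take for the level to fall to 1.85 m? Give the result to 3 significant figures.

784 s

A dh/dt = −Q_out = −0.00349 √h.
∫ h^(−1/2) dh = −(0.00349/A) ∫ dt, giving 2√h = 2√h₀ − (0.00349/A) t.
t = 2A(√h₀ − √h)/0.00349 = 2·2.00·(√4.18 − √1.85)/0.00349
  = 4.0000 × (2.0445 − 1.3601) / 0.00349 = 784.36 s.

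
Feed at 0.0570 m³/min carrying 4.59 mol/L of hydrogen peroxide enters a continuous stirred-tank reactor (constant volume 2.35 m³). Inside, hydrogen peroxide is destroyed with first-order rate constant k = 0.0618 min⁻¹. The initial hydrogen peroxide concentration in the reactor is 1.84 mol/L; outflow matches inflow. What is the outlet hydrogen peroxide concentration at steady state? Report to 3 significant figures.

V dC/dt = Q(C_in − C) − k V C.
At steady state: 0 = Q C_in − (Q + kV) C_ss, so C_ss = Q C_in/(Q + kV).
C_ss = 0.0570·4.59/(0.0570 + 0.0618·2.35) = 0.26163/0.20223 = 1.2937 mol/L.

1.29 mol/L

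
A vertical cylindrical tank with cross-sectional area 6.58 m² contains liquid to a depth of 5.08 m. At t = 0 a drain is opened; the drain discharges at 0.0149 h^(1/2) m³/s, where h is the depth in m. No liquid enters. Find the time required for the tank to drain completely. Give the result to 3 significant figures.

1990 s

With no inflow, A dh/dt = −0.0149 √h.
Separate and integrate: 2(√h − √h₀) = −(0.0149/A) t.
Set h = 0: 2√h₀ = (0.0149/A) t_empty ⇒ t_empty = 2A√h₀/0.0149.
t_empty = 2·6.58·√5.08/0.0149 = 13.160·2.2539/0.0149 = 1990.7 s.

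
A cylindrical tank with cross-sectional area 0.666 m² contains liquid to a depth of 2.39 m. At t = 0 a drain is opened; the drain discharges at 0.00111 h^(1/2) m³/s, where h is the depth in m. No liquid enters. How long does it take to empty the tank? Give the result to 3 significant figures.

Accumulation of liquid (constant cross-section A): A dh/dt = −0.00111 √h.
This is separable: 2 d(√h)/dt = −0.00111/A, so √h = √h₀ − (0.00111/(2A)) t.
Set h = 0: 2√h₀ = (0.00111/A) t_empty ⇒ t_empty = 2A√h₀/0.00111.
t_empty = 2·0.666·√2.39/0.00111 = 1.3320·1.5460/0.00111 = 1855.2 s.

1860 s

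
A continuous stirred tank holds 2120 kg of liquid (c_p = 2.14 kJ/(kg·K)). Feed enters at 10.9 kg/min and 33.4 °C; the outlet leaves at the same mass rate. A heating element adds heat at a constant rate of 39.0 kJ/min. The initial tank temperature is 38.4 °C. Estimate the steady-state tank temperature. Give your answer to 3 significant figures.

Unsteady energy balance on the tank contents: M c_p dT/dt = ṁ c_p (T_in − T) + 39.0.
At steady state dT/dt = 0 ⇒ T_ss = T_in + Q̇/(ṁ c_p) = 33.4 + 39.0/(10.9·2.14) = 35.072 °C.

35.1 °C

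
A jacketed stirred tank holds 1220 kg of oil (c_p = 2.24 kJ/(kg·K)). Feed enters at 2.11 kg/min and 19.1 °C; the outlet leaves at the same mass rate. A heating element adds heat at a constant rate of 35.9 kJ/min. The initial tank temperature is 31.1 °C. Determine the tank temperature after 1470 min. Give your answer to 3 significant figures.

27.0 °C

M c_p dT/dt = ṁ c_p (T_in − T) + Q̇.
τ = M/ṁ = 578.20 min; T_ss = T_in + Q̇/(ṁ c_p) = 19.1 + 35.9/(2.11·2.24) = 26.696 °C.
T approaches T_ss exponentially: T(t) = T_ss + (T₀ − T_ss) e^(−t/τ).
T(1470) = 26.696 + (4.4044)·e^(−1470/578.20) = 26.696 + (4.4044)·0.078679 = 27.042 °C.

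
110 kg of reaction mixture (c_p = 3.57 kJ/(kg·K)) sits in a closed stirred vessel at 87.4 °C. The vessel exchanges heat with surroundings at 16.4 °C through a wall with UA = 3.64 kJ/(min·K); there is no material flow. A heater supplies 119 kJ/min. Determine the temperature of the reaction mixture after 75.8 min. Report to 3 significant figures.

Lumped-capacitance energy balance: M c_p dT/dt = UA(T_amb − T) + Q̇.
dT/dt = (T_ss − T)/τ with T_ss = T_amb + Q̇/UA = 16.4 + 119/3.64 = 49.092 °C, τ = M c_p/UA = 110·3.57/3.64 = 107.88 min.
This is linear first-order; T(t) = T_ss + (T₀ − T_ss) e^(−t/τ).
T(75.8) = 49.092 + (38.308)·0.49529 = 68.066 °C.

68.1 °C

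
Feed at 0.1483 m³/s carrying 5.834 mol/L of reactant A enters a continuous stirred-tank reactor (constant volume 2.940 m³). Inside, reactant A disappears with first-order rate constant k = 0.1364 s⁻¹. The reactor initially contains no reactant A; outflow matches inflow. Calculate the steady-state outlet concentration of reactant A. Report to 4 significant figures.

1.575 mol/L

V dC/dt = Q(C_in − C) − k V C.
At steady state: 0 = Q C_in − (Q + kV) C_ss, so C_ss = Q C_in/(Q + kV).
C_ss = 0.1483·5.834/(0.1483 + 0.1364·2.940) = 0.865182/0.549316 = 1.57502 mol/L.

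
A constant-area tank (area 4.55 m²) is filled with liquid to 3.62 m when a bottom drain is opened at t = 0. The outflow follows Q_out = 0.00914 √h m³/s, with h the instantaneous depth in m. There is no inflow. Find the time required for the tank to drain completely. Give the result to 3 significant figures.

1890 s

Unsteady balance on liquid volume: A dh/dt = −0.00914 √h.
∫ h^(−1/2) dh = −(0.00914/A) ∫ dt, giving 2√h = 2√h₀ − (0.00914/A) t.
Tank is empty when √h = 0: t_empty = 2A√h₀/0.00914.
t_empty = 2·4.55·√3.62/0.00914 = 9.1000·1.9026/0.00914 = 1894.3 s.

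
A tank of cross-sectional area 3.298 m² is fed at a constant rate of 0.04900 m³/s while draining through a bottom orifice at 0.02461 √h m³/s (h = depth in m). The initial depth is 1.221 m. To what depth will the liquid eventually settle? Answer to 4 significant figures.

A dh/dt = Q_in − 0.02461 √h. Steady state requires inflow = outflow:
Q_in = 0.02461 √h_ss ⇒ √h_ss = 0.04900/0.02461 = 1.99106.
h_ss = 1.99106² = 3.96432 m. (Since h₀ = 1.221 m < h_ss, the level will rise toward this value.)

3.964 m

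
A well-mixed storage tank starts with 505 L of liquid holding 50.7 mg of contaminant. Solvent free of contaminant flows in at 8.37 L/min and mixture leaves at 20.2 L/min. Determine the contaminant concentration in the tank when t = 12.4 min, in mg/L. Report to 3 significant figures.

Let m(t) be the amount of contaminant. Volume: V(t) = V₀ + (Q_in − Q_out) t = 505 − 11.830 t; V(12.4) = 358.31 L.
Species balance (pure solvent in): dm/dt = −Q_out · m/V(t).
Separate: dm/m = −Q_out dt/V(t) ⇒ ln(m/m₀) = −(Q_out/(Q_in−Q_out)) ln(V/V₀).
m = m₀ (V₀/V)^(Q_out/(Q_in−Q_out)) = 50.7 × (505/358.31)^(-1.7075) = 28.218 mg.
C = m/V = 28.218/358.31 = 0.078754 mg/L.

0.0788 mg/L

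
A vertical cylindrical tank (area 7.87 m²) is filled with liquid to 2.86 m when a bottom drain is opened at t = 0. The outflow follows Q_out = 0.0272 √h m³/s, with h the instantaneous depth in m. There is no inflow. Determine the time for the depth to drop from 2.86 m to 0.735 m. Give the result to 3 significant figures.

A dh/dt = −Q_out = −0.0272 √h.
Separate and integrate: 2(√h − √h₀) = −(0.0272/A) t.
t = 2A(√h₀ − √h)/0.0272 = 2·7.87·(√2.86 − √0.735)/0.0272
  = 15.740 × (1.6912 − 0.85732) / 0.0272 = 482.52 s.

483 s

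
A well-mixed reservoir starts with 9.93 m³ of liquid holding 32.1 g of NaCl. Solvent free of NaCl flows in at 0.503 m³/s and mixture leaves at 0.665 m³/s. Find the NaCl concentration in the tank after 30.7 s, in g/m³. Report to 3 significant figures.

Let m(t) be the amount of NaCl. Volume: V(t) = V₀ + (Q_in − Q_out) t = 9.93 − 0.16200 t; V(30.7) = 4.9566 m³.
Solute balance: dm/dt = 0 − Q_out C = −Q_out m/V(t).
Separate: dm/m = −Q_out dt/V(t) ⇒ ln(m/m₀) = −(Q_out/(Q_in−Q_out)) ln(V/V₀).
m = m₀ (V₀/V)^(Q_out/(Q_in−Q_out)) = 32.1 × (9.93/4.9566)^(-4.1049) = 1.8526 g.
C = m/V = 1.8526/4.9566 = 0.37376 g/m³.

0.374 g/m³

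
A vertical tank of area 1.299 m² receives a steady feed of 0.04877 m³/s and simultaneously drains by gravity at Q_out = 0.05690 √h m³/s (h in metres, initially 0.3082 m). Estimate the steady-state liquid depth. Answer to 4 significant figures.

Mass balance (ρ constant): A dh/dt = Q_in − 0.05690 √h. At steady state dh/dt = 0:
Q_in = 0.05690 √h_ss ⇒ √h_ss = 0.04877/0.05690 = 0.857118.
h_ss = 0.857118² = 0.734651 m. (Since h₀ = 0.3082 m < h_ss, the level will rise toward this value.)

0.7347 m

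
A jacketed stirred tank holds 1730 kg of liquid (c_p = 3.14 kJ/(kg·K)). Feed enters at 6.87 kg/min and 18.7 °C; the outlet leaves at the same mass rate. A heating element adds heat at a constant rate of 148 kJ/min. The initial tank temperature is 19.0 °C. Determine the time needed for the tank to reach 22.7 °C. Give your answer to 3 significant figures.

209 min

M c_p dT/dt = ṁ c_p (T_in − T) + Q̇.
τ = M/ṁ = 251.82 min; T_ss = T_in + Q̇/(ṁ c_p) = 25.561 °C.
T(t) = T_ss + (T₀ − T_ss) e^(−t/τ). Set T = 22.7:
e^(−t/τ) = (22.7 − 25.561)/(19.0 − 25.561) = 0.43605
t = −251.82 · ln(0.43605) = 209.01 min.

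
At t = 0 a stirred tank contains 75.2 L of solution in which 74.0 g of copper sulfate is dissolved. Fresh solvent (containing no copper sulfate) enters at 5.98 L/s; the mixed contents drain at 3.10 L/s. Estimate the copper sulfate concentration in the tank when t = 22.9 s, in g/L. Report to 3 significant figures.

0.266 g/L

Total volume: dV/dt = Q_in − Q_out = 2.8800 L/s, so V(t) = 75.2 + 2.8800 t and V(22.9) = 141.15 L.
Species balance (pure solvent in): dm/dt = −Q_out · m/V(t).
dm/m = −Q_out dt/(V₀ + 2.8800 t); integrating gives ln(m/m₀) = −(Q_out/(Q_in−Q_out)) ln(V/V₀).
m = m₀ (V₀/V)^(Q_out/(Q_in−Q_out)) = 74.0 × (75.2/141.15)^(1.0764) = 37.573 g.
C = m/V = 37.573/141.15 = 0.26619 g/L.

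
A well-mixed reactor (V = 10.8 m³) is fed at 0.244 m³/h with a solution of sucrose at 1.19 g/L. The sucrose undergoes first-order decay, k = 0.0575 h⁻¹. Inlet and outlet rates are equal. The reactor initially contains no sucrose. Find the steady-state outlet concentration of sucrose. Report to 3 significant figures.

V dC/dt = Q(C_in − C) − k V C.
At steady state: 0 = Q C_in − (Q + kV) C_ss, so C_ss = Q C_in/(Q + kV).
C_ss = 0.244·1.19/(0.244 + 0.0575·10.8) = 0.29036/0.86500 = 0.33568 g/L.

0.336 g/L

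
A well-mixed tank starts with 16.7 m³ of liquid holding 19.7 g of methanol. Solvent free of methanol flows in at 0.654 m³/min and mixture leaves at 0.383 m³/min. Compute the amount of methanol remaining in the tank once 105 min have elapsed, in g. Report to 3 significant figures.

4.83 g

Total volume: dV/dt = Q_in − Q_out = 0.27100 m³/min, so V(t) = 16.7 + 0.27100 t and V(105) = 45.155 m³.
Species balance (pure solvent in): dm/dt = −Q_out · m/V(t).
dm/m = −Q_out dt/(V₀ + 0.27100 t); integrating gives ln(m/m₀) = −(Q_out/(Q_in−Q_out)) ln(V/V₀).
m = m₀ (V₀/V)^(Q_out/(Q_in−Q_out)) = 19.7 × (16.7/45.155)^(1.4133) = 4.8299 g.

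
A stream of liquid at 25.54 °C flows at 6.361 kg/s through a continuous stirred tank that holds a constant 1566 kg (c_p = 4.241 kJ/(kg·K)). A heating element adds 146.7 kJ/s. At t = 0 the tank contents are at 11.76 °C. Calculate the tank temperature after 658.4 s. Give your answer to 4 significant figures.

M c_p dT/dt = ṁ c_p (T_in − T) + Q̇.
Rearrange: dT/dt = (T_ss − T)/τ with τ = M/ṁ = 246.188 s and T_ss = T_in + Q̇/(ṁ c_p) = 30.9780 °C.
Solution: T(t) = T_ss + (T₀ − T_ss) e^(−t/τ).
T(658.4) = 30.9780 + (-19.2180)·e^(−658.4/246.188) = 30.9780 + (-19.2180)·0.0689494 = 29.6529 °C.

29.65 °C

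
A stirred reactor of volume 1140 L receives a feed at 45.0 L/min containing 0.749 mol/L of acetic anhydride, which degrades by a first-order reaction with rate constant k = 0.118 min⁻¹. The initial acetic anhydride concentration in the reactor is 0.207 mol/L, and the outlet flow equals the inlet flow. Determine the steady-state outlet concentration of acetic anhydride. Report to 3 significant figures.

0.188 mol/L

Species balance: V dC/dt = Q C_in − Q C − k V C.
At steady state: 0 = Q C_in − (Q + kV) C_ss, so C_ss = Q C_in/(Q + kV).
C_ss = 45.0·0.749/(45.0 + 0.118·1140) = 33.705/179.52 = 0.18775 mol/L.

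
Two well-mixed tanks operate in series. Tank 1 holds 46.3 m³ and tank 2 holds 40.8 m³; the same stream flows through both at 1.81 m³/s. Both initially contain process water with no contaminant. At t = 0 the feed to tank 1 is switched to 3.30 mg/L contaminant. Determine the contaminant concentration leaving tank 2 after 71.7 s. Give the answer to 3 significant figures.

Species balance on tank i: dCᵢ/dt = (Cᵢ₋₁ − Cᵢ)/τᵢ with τᵢ = Vᵢ/Q.
τ₁ = 46.3/1.81 = 25.580 s; τ₂ = 40.8/1.81 = 22.541 s.
Tank 1: C₁ = C_in(1 − e^(−t/τ₁)). Tank 2 (τ₁ ≠ τ₂): C₂ = C_in[1 − (τ₁ e^(−t/τ₁) − τ₂ e^(−t/τ₂))/(τ₁ − τ₂)].
At t = 71.7: e^(−t/τ₁) = 0.060630, e^(−t/τ₂) = 0.041552.
C₂ = 3.30·[1 − (25.580·0.060630 − 22.541·0.041552)/(3.0387)] = 3.30·0.79784 = 2.6329 mg/L.

2.63 mg/L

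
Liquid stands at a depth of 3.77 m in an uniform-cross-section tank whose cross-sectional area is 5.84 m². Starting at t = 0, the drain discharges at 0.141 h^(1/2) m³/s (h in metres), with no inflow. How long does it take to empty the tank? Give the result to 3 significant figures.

A dh/dt = −Q_out = −0.141 √h.
This is separable: 2 d(√h)/dt = −0.141/A, so √h = √h₀ − (0.141/(2A)) t.
Tank is empty when √h = 0: t_empty = 2A√h₀/0.141.
t_empty = 2·5.84·√3.77/0.141 = 11.680·1.9416/0.141 = 160.84 s.

161 s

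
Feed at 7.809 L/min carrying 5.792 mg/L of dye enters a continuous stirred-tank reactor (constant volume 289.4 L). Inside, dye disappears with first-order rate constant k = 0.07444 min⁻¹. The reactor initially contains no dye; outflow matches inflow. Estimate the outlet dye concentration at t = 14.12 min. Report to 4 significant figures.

1.173 mg/L

Accumulation = in − out − consumed: V dC/dt = Q C_in − Q C − k V C.
This is linear with rate a = Q/V + k = 0.101423 min⁻¹.
C_ss = Q C_in/(Q + kV) = 1.54095 mg/L; C(t) = C_ss + (C₀ − C_ss) e^(−a t).
C(14.12) = 1.54095 + (-1.54095)·e^(−0.101423·14.12) = 1.54095 + (-1.54095)·0.238807 = 1.17296 mg/L.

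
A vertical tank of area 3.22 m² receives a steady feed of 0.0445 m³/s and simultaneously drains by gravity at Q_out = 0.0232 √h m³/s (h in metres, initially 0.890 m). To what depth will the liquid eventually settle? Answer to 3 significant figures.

Unsteady balance on liquid volume: A dh/dt = Q_in − 0.0232 √h. At steady state dh/dt = 0:
Q_in = 0.0232 √h_ss ⇒ √h_ss = 0.0445/0.0232 = 1.9181.
h_ss = 1.9181² = 3.6791 m. (Since h₀ = 0.890 m < h_ss, the level will rise toward this value.)

3.68 m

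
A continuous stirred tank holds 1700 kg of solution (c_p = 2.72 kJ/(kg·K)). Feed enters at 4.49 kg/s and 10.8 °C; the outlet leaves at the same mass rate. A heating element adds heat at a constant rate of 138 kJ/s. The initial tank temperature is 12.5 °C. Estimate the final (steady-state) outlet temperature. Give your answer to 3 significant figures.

22.1 °C

Heat balance on the well-mixed liquid: M c_p dT/dt = ṁ c_p (T_in − T) + 138.
At steady state dT/dt = 0 ⇒ T_ss = T_in + Q̇/(ṁ c_p) = 10.8 + 138/(4.49·2.72) = 22.100 °C.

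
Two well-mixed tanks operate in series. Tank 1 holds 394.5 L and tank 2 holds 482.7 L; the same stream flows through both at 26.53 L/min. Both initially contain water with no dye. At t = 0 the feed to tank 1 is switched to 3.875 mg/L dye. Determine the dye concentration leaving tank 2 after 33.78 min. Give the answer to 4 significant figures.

Time constants: τᵢ = Vᵢ/Q for each well-mixed tank.
τ₁ = 394.5/26.53 = 14.8700 min; τ₂ = 482.7/26.53 = 18.1945 min.
Solving the cascade with C₁(0)=C₂(0)=0 gives C₂(t) = C_in[1 − (τ₁ e^(−t/τ₁) − τ₂ e^(−t/τ₂))/(τ₁ − τ₂)].
At t = 33.78: e^(−t/τ₁) = 0.103137, e^(−t/τ₂) = 0.156202.
C₂ = 3.875·[1 − (14.8700·0.103137 − 18.1945·0.156202)/(-3.32454)] = 3.875·0.606451 = 2.35000 mg/L.

2.350 mg/L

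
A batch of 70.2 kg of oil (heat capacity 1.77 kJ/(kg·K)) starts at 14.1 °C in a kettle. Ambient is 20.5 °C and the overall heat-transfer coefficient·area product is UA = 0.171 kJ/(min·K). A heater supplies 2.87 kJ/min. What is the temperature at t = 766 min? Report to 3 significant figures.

29.2 °C

Unsteady energy balance on the tank contents: M c_p dT/dt = −UA(T − T_amb) + Q̇.
dT/dt = (T_ss − T)/τ with T_ss = T_amb + Q̇/UA = 20.5 + 2.87/0.171 = 37.284 °C, τ = M c_p/UA = 70.2·1.77/0.171 = 726.63 min.
This is linear first-order; T(t) = T_ss + (T₀ − T_ss) e^(−t/τ).
T(766) = 37.284 + (-23.184)·0.34848 = 29.205 °C.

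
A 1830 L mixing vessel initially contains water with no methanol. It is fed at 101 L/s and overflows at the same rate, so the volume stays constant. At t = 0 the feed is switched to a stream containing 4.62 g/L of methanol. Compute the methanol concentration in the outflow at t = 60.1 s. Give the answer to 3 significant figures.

4.45 g/L

Mass balance on the solute (V constant): V dC/dt = Q(C_in − C).
Time constant τ = V/Q = 1830/101 = 18.119 s.
Solution: C(t) = C_in + (C₀ − C_in) e^(−t/τ).
C(60.1) = 4.62 + (0 − 4.62)·e^(−60.1/18.119) = 4.62 + (-4.6200)·0.036262 = 4.4525 g/L.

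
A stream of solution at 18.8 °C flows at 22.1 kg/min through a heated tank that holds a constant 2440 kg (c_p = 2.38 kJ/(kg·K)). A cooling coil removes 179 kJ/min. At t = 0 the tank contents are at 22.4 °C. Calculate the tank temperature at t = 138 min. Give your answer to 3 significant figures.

17.4 °C

M c_p dT/dt = ṁ c_p (T_in − T) − Q̇.
Rearrange: dT/dt = (T_ss − T)/τ with τ = M/ṁ = 110.41 min and T_ss = T_in − Q̇/(ṁ c_p) = 15.397 °C.
This is linear first-order; T(t) = T_ss + (T₀ − T_ss) e^(−t/τ).
T(138) = 15.397 + (7.0032)·e^(−138/110.41) = 15.397 + (7.0032)·0.28653 = 17.403 °C.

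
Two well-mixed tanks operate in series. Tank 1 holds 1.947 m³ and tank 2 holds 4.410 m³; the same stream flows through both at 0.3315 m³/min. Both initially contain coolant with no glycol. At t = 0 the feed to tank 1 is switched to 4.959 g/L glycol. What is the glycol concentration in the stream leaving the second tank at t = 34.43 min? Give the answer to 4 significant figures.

Time constants: τᵢ = Vᵢ/Q for each well-mixed tank.
τ₁ = 1.947/0.3315 = 5.87330 min; τ₂ = 4.410/0.3315 = 13.3032 min.
Tank 1: C₁ = C_in(1 − e^(−t/τ₁)). Tank 2 (τ₁ ≠ τ₂): C₂ = C_in[1 − (τ₁ e^(−t/τ₁) − τ₂ e^(−t/τ₂))/(τ₁ − τ₂)].
At t = 34.43: e^(−t/τ₁) = 0.00284521, e^(−t/τ₂) = 0.0751623.
C₂ = 4.959·[1 − (5.87330·0.00284521 − 13.3032·0.0751623)/(-7.42986)] = 4.959·0.867671 = 4.30278 g/L.

4.303 g/L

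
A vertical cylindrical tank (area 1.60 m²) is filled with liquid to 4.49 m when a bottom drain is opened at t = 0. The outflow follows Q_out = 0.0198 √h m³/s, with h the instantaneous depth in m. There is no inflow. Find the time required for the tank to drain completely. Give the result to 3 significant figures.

Accumulation of liquid (constant cross-section A): A dh/dt = −0.0198 √h.
Separate and integrate: 2(√h − √h₀) = −(0.0198/A) t.
Set h = 0: 2√h₀ = (0.0198/A) t_empty ⇒ t_empty = 2A√h₀/0.0198.
t_empty = 2·1.60·√4.49/0.0198 = 3.2000·2.1190/0.0198 = 342.46 s.

342 s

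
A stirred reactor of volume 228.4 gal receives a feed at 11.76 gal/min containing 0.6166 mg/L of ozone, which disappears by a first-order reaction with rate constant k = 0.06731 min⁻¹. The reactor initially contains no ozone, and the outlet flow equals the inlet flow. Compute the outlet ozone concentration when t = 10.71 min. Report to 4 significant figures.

Species balance: V dC/dt = Q C_in − Q C − k V C.
dC/dt = (Q/V) C_in − (Q/V + k) C; effective rate a = Q/V + k = 0.0514886 + 0.06731 = 0.118799 min⁻¹.
C_ss = Q C_in/(Q + kV) = 0.267241 mg/L; C(t) = C_ss + (C₀ − C_ss) e^(−a t).
C(10.71) = 0.267241 + (-0.267241)·e^(−0.118799·10.71) = 0.267241 + (-0.267241)·0.280177 = 0.192366 mg/L.

0.1924 mg/L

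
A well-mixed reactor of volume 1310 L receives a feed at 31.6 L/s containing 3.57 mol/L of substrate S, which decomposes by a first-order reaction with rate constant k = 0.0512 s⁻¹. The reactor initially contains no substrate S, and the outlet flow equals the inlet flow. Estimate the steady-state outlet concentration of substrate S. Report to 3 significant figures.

1.14 mol/L

Accumulation = in − out − consumed: V dC/dt = Q C_in − Q C − k V C.
Steady state (dC/dt = 0): C_ss = Q C_in/(Q + kV) = C_in/(1 + kV/Q).
C_ss = 31.6·3.57/(31.6 + 0.0512·1310) = 112.81/98.672 = 1.1433 mol/L.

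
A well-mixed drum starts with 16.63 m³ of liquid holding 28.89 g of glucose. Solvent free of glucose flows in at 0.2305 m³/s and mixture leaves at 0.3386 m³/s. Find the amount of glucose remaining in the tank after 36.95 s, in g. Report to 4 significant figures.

12.22 g

Total volume: dV/dt = Q_in − Q_out = -0.108100 m³/s, so V(t) = 16.63 − 0.108100 t and V(36.95) = 12.6357 m³.
Solute balance: dm/dt = 0 − Q_out C = −Q_out m/V(t).
Separate: dm/m = −Q_out dt/V(t) ⇒ ln(m/m₀) = −(Q_out/(Q_in−Q_out)) ln(V/V₀).
m = m₀ (V₀/V)^(Q_out/(Q_in−Q_out)) = 28.89 × (16.63/12.6357)^(-3.13228) = 12.2205 g.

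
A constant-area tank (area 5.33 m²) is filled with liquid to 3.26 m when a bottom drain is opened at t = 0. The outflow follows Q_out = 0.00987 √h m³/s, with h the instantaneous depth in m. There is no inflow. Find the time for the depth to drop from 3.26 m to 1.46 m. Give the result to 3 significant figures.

Mass balance (ρ constant): A dh/dt = −0.00987 √h.
Separate and integrate: 2(√h − √h₀) = −(0.00987/A) t.
t = 2A(√h₀ − √h)/0.00987 = 2·5.33·(√3.26 − √1.46)/0.00987
  = 10.660 × (1.8055 − 1.2083) / 0.00987 = 645.05 s.

645 s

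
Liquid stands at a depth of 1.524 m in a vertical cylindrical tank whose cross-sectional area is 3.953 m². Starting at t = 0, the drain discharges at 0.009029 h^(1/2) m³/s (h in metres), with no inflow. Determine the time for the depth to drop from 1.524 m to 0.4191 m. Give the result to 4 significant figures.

A dh/dt = −Q_out = −0.009029 √h.
∫ h^(−1/2) dh = −(0.009029/A) ∫ dt, giving 2√h = 2√h₀ − (0.009029/A) t.
t = 2A(√h₀ − √h)/0.009029 = 2·3.953·(√1.524 − √0.4191)/0.009029
  = 7.90600 × (1.23450 − 0.647379) / 0.009029 = 514.100 s.

514.1 s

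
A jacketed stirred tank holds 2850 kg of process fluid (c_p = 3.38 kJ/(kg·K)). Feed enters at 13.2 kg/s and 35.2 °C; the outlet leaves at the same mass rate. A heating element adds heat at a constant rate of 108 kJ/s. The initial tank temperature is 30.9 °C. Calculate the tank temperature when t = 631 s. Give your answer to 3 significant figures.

Energy balance: M c_p dT/dt = ṁ c_p (T_in − T) + 108.
Rearrange: dT/dt = (T_ss − T)/τ with τ = M/ṁ = 215.91 s and T_ss = T_in + Q̇/(ṁ c_p) = 37.621 °C.
T approaches T_ss exponentially: T(t) = T_ss + (T₀ − T_ss) e^(−t/τ).
T(631) = 37.621 + (-6.7207)·e^(−631/215.91) = 37.621 + (-6.7207)·0.053798 = 37.259 °C.

37.3 °C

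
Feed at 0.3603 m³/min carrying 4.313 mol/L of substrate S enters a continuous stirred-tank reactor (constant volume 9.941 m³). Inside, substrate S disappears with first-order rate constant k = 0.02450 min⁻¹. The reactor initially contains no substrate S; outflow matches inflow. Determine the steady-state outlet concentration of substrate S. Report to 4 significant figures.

Species balance: V dC/dt = Q C_in − Q C − k V C.
Steady state (dC/dt = 0): C_ss = Q C_in/(Q + kV) = C_in/(1 + kV/Q).
C_ss = 0.3603·4.313/(0.3603 + 0.02450·9.941) = 1.55397/0.603855 = 2.57342 mol/L.

2.573 mol/L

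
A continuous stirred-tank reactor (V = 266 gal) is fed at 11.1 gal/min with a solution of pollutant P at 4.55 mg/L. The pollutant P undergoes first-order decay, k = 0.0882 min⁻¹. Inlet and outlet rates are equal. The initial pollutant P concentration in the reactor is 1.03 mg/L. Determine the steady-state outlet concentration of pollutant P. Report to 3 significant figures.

1.46 mg/L

V dC/dt = Q(C_in − C) − k V C.
Steady state (dC/dt = 0): C_ss = Q C_in/(Q + kV) = C_in/(1 + kV/Q).
C_ss = 11.1·4.55/(11.1 + 0.0882·266) = 50.505/34.561 = 1.4613 mg/L.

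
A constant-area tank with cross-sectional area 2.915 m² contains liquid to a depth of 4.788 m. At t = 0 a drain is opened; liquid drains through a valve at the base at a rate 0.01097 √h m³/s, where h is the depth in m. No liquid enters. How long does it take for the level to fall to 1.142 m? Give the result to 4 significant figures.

A dh/dt = −Q_out = −0.01097 √h.
This is separable: 2 d(√h)/dt = −0.01097/A, so √h = √h₀ − (0.01097/(2A)) t.
t = 2A(√h₀ − √h)/0.01097 = 2·2.915·(√4.788 − √1.142)/0.01097
  = 5.83000 × (2.18815 − 1.06864) / 0.01097 = 594.961 s.

595.0 s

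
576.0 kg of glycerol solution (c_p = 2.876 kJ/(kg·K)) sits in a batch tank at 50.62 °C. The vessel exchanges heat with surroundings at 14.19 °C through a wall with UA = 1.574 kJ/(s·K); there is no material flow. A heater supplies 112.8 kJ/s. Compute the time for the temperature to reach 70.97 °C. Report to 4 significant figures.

M c_p dT/dt = −UA(T − T_amb) + Q̇.
τ = M c_p/UA = 1052.46 s; T_ss = T_amb + Q̇/UA = 14.19 + 112.8/1.574 = 85.8545 °C.
T(t) = T_ss + (T₀ − T_ss)e^(−t/τ); set T = 70.97:
t = −τ ln[(T − T_ss)/(T₀ − T_ss)] = −1052.46 · ln(0.422442) = 906.911 s.

906.9 s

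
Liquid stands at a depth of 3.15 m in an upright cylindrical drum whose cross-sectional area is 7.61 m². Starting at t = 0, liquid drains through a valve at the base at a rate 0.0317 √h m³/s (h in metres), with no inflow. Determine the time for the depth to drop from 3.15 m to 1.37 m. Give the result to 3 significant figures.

290 s

A dh/dt = −Q_out = −0.0317 √h.
∫ h^(−1/2) dh = −(0.0317/A) ∫ dt, giving 2√h = 2√h₀ − (0.0317/A) t.
t = 2A(√h₀ − √h)/0.0317 = 2·7.61·(√3.15 − √1.37)/0.0317
  = 15.220 × (1.7748 − 1.1705) / 0.0317 = 290.17 s.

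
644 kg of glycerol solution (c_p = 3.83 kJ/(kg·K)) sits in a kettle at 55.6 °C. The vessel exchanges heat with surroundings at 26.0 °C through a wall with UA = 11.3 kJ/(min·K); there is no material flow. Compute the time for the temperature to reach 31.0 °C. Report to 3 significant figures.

First-law balance (no shaft work): M c_p dT/dt = −UA(T − T_amb).
τ = M c_p/UA = 218.28 min; T_ss = T_amb = 26.000 °C.
T(t) = T_ss + (T₀ − T_ss)e^(−t/τ); set T = 31.0:
t = −τ ln[(T − T_ss)/(T₀ − T_ss)] = −218.28 · ln(0.16892) = 388.17 min.

388 min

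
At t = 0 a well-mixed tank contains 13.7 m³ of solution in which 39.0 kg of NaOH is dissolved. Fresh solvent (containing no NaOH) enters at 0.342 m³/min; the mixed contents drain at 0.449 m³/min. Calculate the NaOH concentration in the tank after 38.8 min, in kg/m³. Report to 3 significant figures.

0.898 kg/m³

Let m(t) be the amount of NaOH. Volume: V(t) = V₀ + (Q_in − Q_out) t = 13.7 − 0.10700 t; V(38.8) = 9.5484 m³.
Species balance (pure solvent in): dm/dt = −Q_out · m/V(t).
Separate: dm/m = −Q_out dt/V(t) ⇒ ln(m/m₀) = −(Q_out/(Q_in−Q_out)) ln(V/V₀).
m = m₀ (V₀/V)^(Q_out/(Q_in−Q_out)) = 39.0 × (13.7/9.5484)^(-4.1963) = 8.5730 kg.
C = m/V = 8.5730/9.5484 = 0.89785 kg/m³.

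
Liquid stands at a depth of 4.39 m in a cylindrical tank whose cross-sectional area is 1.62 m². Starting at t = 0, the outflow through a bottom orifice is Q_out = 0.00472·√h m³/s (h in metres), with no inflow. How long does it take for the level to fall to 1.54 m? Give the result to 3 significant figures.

Volume balance on the tank: A dh/dt = −0.00472 √h.
∫ h^(−1/2) dh = −(0.00472/A) ∫ dt, giving 2√h = 2√h₀ − (0.00472/A) t.
t = 2A(√h₀ − √h)/0.00472 = 2·1.62·(√4.39 − √1.54)/0.00472
  = 3.2400 × (2.0952 − 1.2410) / 0.00472 = 586.40 s.

586 s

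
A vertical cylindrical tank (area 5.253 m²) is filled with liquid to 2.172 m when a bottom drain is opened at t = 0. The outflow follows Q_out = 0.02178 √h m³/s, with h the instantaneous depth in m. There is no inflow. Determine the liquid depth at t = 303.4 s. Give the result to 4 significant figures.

0.7137 m

Accumulation of liquid (constant cross-section A): A dh/dt = −0.02178 √h.
This is separable: 2 d(√h)/dt = −0.02178/A, so √h = √h₀ − (0.02178/(2A)) t.
√h = √2.172 − 0.02178·303.4/(2·5.253) = 1.47377 − 0.628979 = 0.844792.
h = 0.844792² = 0.713673 m.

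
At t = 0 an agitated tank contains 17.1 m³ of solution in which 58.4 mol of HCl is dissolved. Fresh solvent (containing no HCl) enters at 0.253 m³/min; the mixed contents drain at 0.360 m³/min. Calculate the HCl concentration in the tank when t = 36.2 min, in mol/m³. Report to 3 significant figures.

1.86 mol/m³

Let m(t) be the amount of HCl. Volume: V(t) = V₀ + (Q_in − Q_out) t = 17.1 − 0.10700 t; V(36.2) = 13.227 m³.
Solute balance: dm/dt = 0 − Q_out C = −Q_out m/V(t).
Separate: dm/m = −Q_out dt/V(t) ⇒ ln(m/m₀) = −(Q_out/(Q_in−Q_out)) ln(V/V₀).
m = m₀ (V₀/V)^(Q_out/(Q_in−Q_out)) = 58.4 × (17.1/13.227)^(-3.3645) = 24.610 mol.
C = m/V = 24.610/13.227 = 1.8606 mol/m³.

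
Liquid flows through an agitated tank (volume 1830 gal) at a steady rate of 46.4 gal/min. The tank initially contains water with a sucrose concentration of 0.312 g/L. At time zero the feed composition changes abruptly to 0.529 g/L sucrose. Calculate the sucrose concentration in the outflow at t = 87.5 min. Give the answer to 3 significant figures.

0.505 g/L

Unsteady species balance (constant V, well mixed): V dC/dt = Q(C_in − C).
Rewrite as dC/dt + C/τ = C_in/τ, τ = V/Q = 39.440 min.
Integrating: C(t) = C_in + (C₀ − C_in) e^(−t/τ).
C(87.5) = 0.529 + (0.312 − 0.529)·e^(−87.5/39.440) = 0.529 + (-0.21700)·0.10876 = 0.50540 g/L.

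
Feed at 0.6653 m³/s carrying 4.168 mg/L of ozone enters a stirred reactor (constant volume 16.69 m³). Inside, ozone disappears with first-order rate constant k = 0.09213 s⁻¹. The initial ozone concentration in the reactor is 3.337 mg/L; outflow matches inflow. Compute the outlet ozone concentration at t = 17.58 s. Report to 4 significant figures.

V dC/dt = Q(C_in − C) − k V C.
dC/dt = (Q/V) C_in − (Q/V + k) C; effective rate a = Q/V + k = 0.0398622 + 0.09213 = 0.131992 s⁻¹.
C_ss = Q C_in/(Q + kV) = 1.25875 mg/L; C(t) = C_ss + (C₀ − C_ss) e^(−a t).
C(17.58) = 1.25875 + (2.07825)·e^(−0.131992·17.58) = 1.25875 + (2.07825)·0.0982320 = 1.46290 mg/L.

1.463 mg/L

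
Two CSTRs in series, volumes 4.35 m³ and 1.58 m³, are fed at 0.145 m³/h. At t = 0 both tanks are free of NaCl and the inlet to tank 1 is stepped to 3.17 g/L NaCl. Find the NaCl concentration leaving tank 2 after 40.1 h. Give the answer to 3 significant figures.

Time constants: τᵢ = Vᵢ/Q for each well-mixed tank.
τ₁ = 4.35/0.145 = 30.000 h; τ₂ = 1.58/0.145 = 10.897 h.
Solving the cascade with C₁(0)=C₂(0)=0 gives C₂(t) = C_in[1 − (τ₁ e^(−t/τ₁) − τ₂ e^(−t/τ₂))/(τ₁ − τ₂)].
At t = 40.1: e^(−t/τ₁) = 0.26272, e^(−t/τ₂) = 0.025221.
C₂ = 3.17·[1 − (30.000·0.26272 − 10.897·0.025221)/(19.103)] = 3.17·0.60181 = 1.9077 g/L.

1.91 g/L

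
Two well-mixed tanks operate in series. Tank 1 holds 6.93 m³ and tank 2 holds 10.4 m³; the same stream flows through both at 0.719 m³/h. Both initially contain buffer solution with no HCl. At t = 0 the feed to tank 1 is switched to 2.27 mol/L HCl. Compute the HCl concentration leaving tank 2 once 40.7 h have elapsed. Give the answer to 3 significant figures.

Each tank obeys Vᵢ dCᵢ/dt = Q(Cᵢ₋₁ − Cᵢ), so τᵢ = Vᵢ/Q.
τ₁ = 6.93/0.719 = 9.6384 h; τ₂ = 10.4/0.719 = 14.465 h.
Tank 1: C₁ = C_in(1 − e^(−t/τ₁)). Tank 2 (τ₁ ≠ τ₂): C₂ = C_in[1 − (τ₁ e^(−t/τ₁) − τ₂ e^(−t/τ₂))/(τ₁ − τ₂)].
At t = 40.7: e^(−t/τ₁) = 0.014659, e^(−t/τ₂) = 0.059978.
C₂ = 2.27·[1 − (9.6384·0.014659 − 14.465·0.059978)/(-4.8261)] = 2.27·0.84951 = 1.9284 mol/L.

1.93 mol/L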